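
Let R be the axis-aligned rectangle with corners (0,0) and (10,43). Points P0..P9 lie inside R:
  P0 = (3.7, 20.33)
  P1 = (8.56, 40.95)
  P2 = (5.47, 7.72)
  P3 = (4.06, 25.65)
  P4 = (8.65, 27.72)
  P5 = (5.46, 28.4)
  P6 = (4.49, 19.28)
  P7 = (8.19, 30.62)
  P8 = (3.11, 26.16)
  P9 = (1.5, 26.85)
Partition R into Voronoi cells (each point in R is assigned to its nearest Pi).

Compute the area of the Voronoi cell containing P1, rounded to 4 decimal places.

1. box [0,10]×[0,43]: [(0, 0) (10, 0) (10, 43) (0, 43)]
2. ⊥bis P1·P0 via (6.13,30.64): [(0, 32.0848) (10, 29.7279) (10, 43) (0, 43)]  |A|=120.9367
3. ⊥bis P1·P2 via (7.015,24.335): [(0, 32.0848) (10, 29.7279) (10, 43) (0, 43)]  |A|=120.9367
4. ⊥bis P1·P3 via (6.31,33.3): [(0, 35.1559) (10, 32.2147) (10, 43) (0, 43)]  |A|=93.1471
5. ⊥bis P1·P4 via (8.605,34.335): [(0, 35.1559) (2.9224, 34.2963) (10, 34.3445) (10, 43) (0, 43)]  |A|=85.6102
6. ⊥bis P1·P5 via (7.01,34.675): [(0, 36.4066) (8.3923, 34.3336) (10, 34.3445) (10, 43) (0, 43)]  |A|=77.957
7. ⊥bis P1·P6 via (6.525,30.115): [(0, 36.4066) (8.3923, 34.3336) (10, 34.3445) (10, 43) (0, 43)]  |A|=77.957
8. ⊥bis P1·P7 via (8.375,35.785): [(0, 36.4066) (1.5227, 36.0304) (10, 35.7268) (10, 43) (0, 43)]  |A|=70.6963
9. ⊥bis P1·P8 via (5.835,33.555): [(0, 36.4066) (1.5227, 36.0304) (10, 35.7268) (10, 43) (0, 43)]  |A|=70.6963
10. ⊥bis P1·P9 via (5.03,33.9): [(0, 36.4186) (0.0474, 36.3949) (1.5227, 36.0304) (10, 35.7268) (10, 43) (0, 43)]  |A|=70.696
11. canonical 6-gon: [(0, 36.4186) (0.0474, 36.3949) (1.5227, 36.0304) (10, 35.7268) (10, 43) (0, 43)]
12. shoelace: 70.696

Area of P1's cell: 70.6960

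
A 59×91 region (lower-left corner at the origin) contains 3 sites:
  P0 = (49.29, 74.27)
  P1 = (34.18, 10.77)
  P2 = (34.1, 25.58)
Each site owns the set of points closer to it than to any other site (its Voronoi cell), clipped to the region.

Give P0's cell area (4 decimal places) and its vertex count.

1. box [0,59]×[0,91]: [(0, 0) (59, 0) (59, 91) (0, 91)]
2. ⊥bis P0·P1 via (41.735,42.52): [(0, 52.451) (59, 38.4117) (59, 91) (0, 91)]  |A|=2688.5502
3. ⊥bis P0·P2 via (41.695,49.925): [(0, 62.9327) (59, 44.5263) (59, 91) (0, 91)]  |A|=2198.9584
4. canonical 4-gon: [(0, 62.9327) (59, 44.5263) (59, 91) (0, 91)]
5. shoelace: 2198.9584

Area of P0's cell: 2198.9584 (4 vertices)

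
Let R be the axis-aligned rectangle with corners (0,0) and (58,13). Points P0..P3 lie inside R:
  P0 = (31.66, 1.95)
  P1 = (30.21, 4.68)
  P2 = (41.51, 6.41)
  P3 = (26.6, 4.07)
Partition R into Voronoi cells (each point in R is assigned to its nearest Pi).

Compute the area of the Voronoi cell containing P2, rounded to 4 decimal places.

1. box [0,58]×[0,13]: [(0, 0) (58, 0) (58, 13) (0, 13)]
2. ⊥bis P2·P0 via (36.585,4.18): [(38.4777, 0) (58, 0) (58, 13) (32.5914, 13)]  |A|=292.0512
3. ⊥bis P2·P1 via (35.86,5.545): [(35.8054, 5.9018) (38.4777, 0) (58, 0) (58, 13) (34.7187, 13)]  |A|=284.5013
4. ⊥bis P2·P3 via (34.055,5.24): [(35.8054, 5.9018) (38.4777, 0) (58, 0) (58, 13) (34.7187, 13)]  |A|=284.5013
5. canonical 5-gon: [(35.8054, 5.9018) (38.4777, 0) (58, 0) (58, 13) (34.7187, 13)]
6. shoelace: 284.5013

Area of P2's cell: 284.5013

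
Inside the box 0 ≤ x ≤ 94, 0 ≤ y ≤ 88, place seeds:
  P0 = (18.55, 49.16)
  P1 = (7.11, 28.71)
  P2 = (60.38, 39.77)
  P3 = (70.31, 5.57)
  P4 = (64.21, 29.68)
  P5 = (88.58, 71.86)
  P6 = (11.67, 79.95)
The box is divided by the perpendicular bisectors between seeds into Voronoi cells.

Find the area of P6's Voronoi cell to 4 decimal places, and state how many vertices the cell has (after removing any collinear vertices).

Area of P6's cell: 1060.7564 (5 vertices)

1. box [0,94]×[0,88]: [(0, 0) (94, 0) (94, 88) (0, 88)]
2. ⊥bis P6·P0 via (15.11,64.555): [(0, 61.1787) (94, 82.1829) (94, 88) (0, 88)]  |A|=1534.0054
3. ⊥bis P6·P1 via (9.39,54.33): [(0, 61.1787) (94, 82.1829) (94, 88) (0, 88)]  |A|=1534.0054
4. ⊥bis P6·P2 via (36.025,59.86): [(0, 61.1787) (45.4991, 71.3454) (59.2372, 88) (0, 88)]  |A|=1103.4582
5. ⊥bis P6·P3 via (40.99,42.76): [(0, 61.1787) (45.4991, 71.3454) (59.2372, 88) (0, 88)]  |A|=1103.4582
6. ⊥bis P6·P4 via (37.94,54.815): [(0, 61.1787) (45.4991, 71.3454) (59.2372, 88) (0, 88)]  |A|=1103.4582
7. ⊥bis P6·P5 via (50.125,75.905): [(0, 61.1787) (45.4991, 71.3454) (50.2514, 77.1066) (51.3972, 88) (0, 88)]  |A|=1060.7564
8. canonical 5-gon: [(0, 61.1787) (45.4991, 71.3454) (50.2514, 77.1066) (51.3972, 88) (0, 88)]
9. shoelace: 1060.7564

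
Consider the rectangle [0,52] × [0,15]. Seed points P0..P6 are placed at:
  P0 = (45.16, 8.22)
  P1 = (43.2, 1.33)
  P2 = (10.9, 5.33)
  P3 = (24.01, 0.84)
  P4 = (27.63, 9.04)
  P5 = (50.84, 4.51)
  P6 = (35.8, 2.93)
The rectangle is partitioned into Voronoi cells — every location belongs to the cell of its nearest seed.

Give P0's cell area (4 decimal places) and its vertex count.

1. box [0,52]×[0,15]: [(0, 0) (52, 0) (52, 15) (0, 15)]
2. ⊥bis P0·P1 via (44.18,4.775): [(52, 2.5504) (52, 15) (8.236, 15)]  |A|=272.4212
3. ⊥bis P0·P2 via (28.03,6.775): [(27.8058, 9.433) (52, 2.5504) (52, 15) (27.3362, 15)]  |A|=219.2557
4. ⊥bis P0·P3 via (34.585,4.53): [(33.4327, 7.8323) (52, 2.5504) (52, 15) (30.9316, 15)]  |A|=191.0833
5. ⊥bis P0·P4 via (36.395,8.63): [(36.3193, 7.0111) (52, 2.5504) (52, 15) (36.693, 15)]  |A|=158.7519
6. ⊥bis P0·P5 via (48,6.365): [(36.3193, 7.0111) (46.5256, 4.1077) (52, 12.489) (52, 15) (36.693, 15)]  |A|=131.5482
7. ⊥bis P0·P6 via (40.48,5.575): [(36.5753, 12.4839) (40.3099, 5.8759) (46.5256, 4.1077) (52, 12.489) (52, 15) (36.693, 15)]  |A|=120.4829
8. canonical 6-gon: [(36.5753, 12.4839) (40.3099, 5.8759) (46.5256, 4.1077) (52, 12.489) (52, 15) (36.693, 15)]
9. shoelace: 120.4829

Area of P0's cell: 120.4829 (6 vertices)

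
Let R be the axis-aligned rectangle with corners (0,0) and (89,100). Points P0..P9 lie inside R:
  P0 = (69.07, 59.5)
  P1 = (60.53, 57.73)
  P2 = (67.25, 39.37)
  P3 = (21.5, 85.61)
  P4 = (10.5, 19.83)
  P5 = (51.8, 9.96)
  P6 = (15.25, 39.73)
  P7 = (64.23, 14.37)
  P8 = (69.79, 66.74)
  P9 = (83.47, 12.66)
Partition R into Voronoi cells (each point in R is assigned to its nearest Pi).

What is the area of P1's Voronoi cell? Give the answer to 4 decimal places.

1. box [0,89]×[0,100]: [(0, 0) (89, 0) (89, 100) (0, 100)]
2. ⊥bis P1·P0 via (64.8,58.615): [(0, 0) (76.9485, 0) (56.2225, 100) (0, 100)]  |A|=6658.5544
3. ⊥bis P1·P2 via (63.89,48.55): [(0, 25.1654) (66.6748, 49.5693) (56.2225, 100) (0, 100)]  |A|=3912.4625
4. ⊥bis P1·P3 via (41.015,71.67): [(10.5555, 29.0289) (66.6748, 49.5693) (57.3536, 94.5429)]  |A|=1357.6743
5. ⊥bis P1·P4 via (35.515,38.78): [(26.2538, 51.0053) (35.8801, 38.298) (66.6748, 49.5693) (57.3536, 94.5429)]  |A|=1152.1563
6. ⊥bis P1·P5 via (56.165,33.845): [(26.2538, 51.0053) (35.8801, 38.298) (66.6748, 49.5693) (57.3536, 94.5429)]  |A|=1152.1563
7. ⊥bis P1·P6 via (37.89,48.73): [(33.1485, 60.6575) (41.255, 40.2653) (66.6748, 49.5693) (57.3536, 94.5429)]  |A|=999.1159
8. ⊥bis P1·P7 via (62.38,36.05): [(33.1485, 60.6575) (41.255, 40.2653) (66.6748, 49.5693) (57.3536, 94.5429)]  |A|=999.1159
9. ⊥bis P1·P8 via (65.16,62.235): [(47.3503, 80.5389) (33.1485, 60.6575) (41.255, 40.2653) (66.6748, 49.5693) (63.7492, 63.6849)]  |A|=799.9929
10. ⊥bis P1·P9 via (72,35.195): [(47.3503, 80.5389) (33.1485, 60.6575) (41.255, 40.2653) (66.6748, 49.5693) (63.7492, 63.6849)]  |A|=799.9929
11. canonical 5-gon: [(47.3503, 80.5389) (33.1485, 60.6575) (41.255, 40.2653) (66.6748, 49.5693) (63.7492, 63.6849)]
12. shoelace: 799.9929

Area of P1's cell: 799.9929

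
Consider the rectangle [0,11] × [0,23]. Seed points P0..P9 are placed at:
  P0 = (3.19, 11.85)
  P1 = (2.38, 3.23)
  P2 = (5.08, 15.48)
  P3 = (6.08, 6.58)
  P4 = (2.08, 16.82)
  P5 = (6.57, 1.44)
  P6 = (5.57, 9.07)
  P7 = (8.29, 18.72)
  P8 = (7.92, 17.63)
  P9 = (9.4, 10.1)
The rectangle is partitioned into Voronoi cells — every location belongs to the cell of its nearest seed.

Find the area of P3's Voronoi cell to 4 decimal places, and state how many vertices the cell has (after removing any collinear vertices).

Area of P3's cell: 23.8393 (5 vertices)

1. box [0,11]×[0,23]: [(0, 0) (11, 0) (11, 23) (0, 23)]
2. ⊥bis P3·P0 via (4.635,9.215): [(0, 6.6732) (0, 0) (11, 0) (11, 12.7055)]  |A|=106.5829
3. ⊥bis P3·P1 via (4.23,4.905): [(1.7568, 7.6366) (8.671, 0) (11, 0) (11, 12.7055)]  |A|=67.6126
4. ⊥bis P3·P2 via (5.58,11.03): [(8.5541, 11.3642) (1.7568, 7.6366) (8.671, 0) (11, 0) (11, 11.639)]  |A|=66.3083
5. ⊥bis P3·P4 via (4.08,11.7): [(8.5541, 11.3642) (1.7568, 7.6366) (8.671, 0) (11, 0) (11, 11.639)]  |A|=66.3083
6. ⊥bis P3·P5 via (6.325,4.01): [(8.5541, 11.3642) (1.7568, 7.6366) (5.1424, 3.8973) (11, 4.4557) (11, 11.639)]  |A|=48.7202
7. ⊥bis P3·P6 via (5.825,7.825): [(2.2493, 7.0926) (5.1424, 3.8973) (11, 4.4557) (11, 8.8849)]  |A|=29.5459
8. ⊥bis P3·P7 via (7.185,12.65): [(2.2493, 7.0926) (5.1424, 3.8973) (11, 4.4557) (11, 8.8849)]  |A|=29.5459
9. ⊥bis P3·P8 via (7,12.105): [(2.2493, 7.0926) (5.1424, 3.8973) (11, 4.4557) (11, 8.8849)]  |A|=29.5459
10. ⊥bis P3·P9 via (7.74,8.34): [(7.8469, 8.2391) (2.2493, 7.0926) (5.1424, 3.8973) (11, 4.4557) (11, 5.2652)]  |A|=23.8393
11. canonical 5-gon: [(7.8469, 8.2391) (2.2493, 7.0926) (5.1424, 3.8973) (11, 4.4557) (11, 5.2652)]
12. shoelace: 23.8393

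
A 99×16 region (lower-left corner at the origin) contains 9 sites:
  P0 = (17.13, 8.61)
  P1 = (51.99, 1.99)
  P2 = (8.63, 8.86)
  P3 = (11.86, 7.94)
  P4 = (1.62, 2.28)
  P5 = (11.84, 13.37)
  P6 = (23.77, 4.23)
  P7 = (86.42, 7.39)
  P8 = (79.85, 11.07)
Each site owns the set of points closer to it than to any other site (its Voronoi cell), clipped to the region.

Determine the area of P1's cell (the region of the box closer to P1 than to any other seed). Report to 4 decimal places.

1. box [0,99]×[0,16]: [(0, 0) (99, 0) (99, 16) (0, 16)]
2. ⊥bis P1·P0 via (34.56,5.3): [(33.5535, 0) (99, 0) (99, 16) (36.592, 16)]  |A|=1022.8362
3. ⊥bis P1·P2 via (30.31,5.425): [(33.5535, 0) (99, 0) (99, 16) (36.592, 16)]  |A|=1022.8362
4. ⊥bis P1·P3 via (31.925,4.965): [(33.5535, 0) (99, 0) (99, 16) (36.592, 16)]  |A|=1022.8362
5. ⊥bis P1·P4 via (26.805,2.135): [(33.5535, 0) (99, 0) (99, 16) (36.592, 16)]  |A|=1022.8362
6. ⊥bis P1·P5 via (31.915,7.68): [(33.5535, 0) (99, 0) (99, 16) (36.592, 16)]  |A|=1022.8362
7. ⊥bis P1·P6 via (37.88,3.11): [(37.6331, 0) (99, 0) (99, 16) (38.9032, 16)]  |A|=971.7096
8. ⊥bis P1·P7 via (69.205,4.69): [(37.6331, 0) (69.9406, 0) (67.4311, 16) (38.9032, 16)]  |A|=486.6834
9. ⊥bis P1·P8 via (65.92,6.53): [(37.6331, 0) (68.0482, 0) (62.8336, 16) (38.9032, 16)]  |A|=434.7641
10. canonical 4-gon: [(37.6331, 0) (68.0482, 0) (62.8336, 16) (38.9032, 16)]
11. shoelace: 434.7641

Area of P1's cell: 434.7641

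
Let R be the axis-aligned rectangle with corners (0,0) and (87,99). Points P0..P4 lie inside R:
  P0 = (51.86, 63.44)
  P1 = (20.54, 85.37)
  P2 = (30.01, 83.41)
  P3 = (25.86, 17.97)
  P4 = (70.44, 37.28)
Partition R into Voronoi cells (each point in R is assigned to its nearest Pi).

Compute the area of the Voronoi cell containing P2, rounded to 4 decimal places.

1. box [0,87]×[0,99]: [(0, 0) (87, 0) (87, 99) (0, 99)]
2. ⊥bis P2·P0 via (40.935,73.425): [(0, 28.6363) (64.3095, 99) (0, 99)]  |A|=2262.5261
3. ⊥bis P2·P1 via (25.275,84.39): [(17.7568, 48.0648) (64.3095, 99) (28.2988, 99)]  |A|=917.1061
4. ⊥bis P2·P3 via (27.935,50.69): [(18.425, 51.2931) (20.5823, 51.1563) (64.3095, 99) (28.2988, 99)]  |A|=913.5781
5. ⊥bis P2·P4 via (50.225,60.345): [(18.425, 51.2931) (20.5823, 51.1563) (64.3095, 99) (28.2988, 99)]  |A|=913.5781
6. canonical 4-gon: [(18.425, 51.2931) (20.5823, 51.1563) (64.3095, 99) (28.2988, 99)]
7. shoelace: 913.5781

Area of P2's cell: 913.5781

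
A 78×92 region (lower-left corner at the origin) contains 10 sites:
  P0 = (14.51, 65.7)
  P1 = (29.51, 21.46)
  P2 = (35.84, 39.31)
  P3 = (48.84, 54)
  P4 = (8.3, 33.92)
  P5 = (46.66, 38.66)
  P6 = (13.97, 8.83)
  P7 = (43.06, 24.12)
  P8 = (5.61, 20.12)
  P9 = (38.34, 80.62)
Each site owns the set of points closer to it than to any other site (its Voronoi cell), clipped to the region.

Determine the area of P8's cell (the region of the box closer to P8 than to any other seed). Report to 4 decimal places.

1. box [0,78]×[0,92]: [(0, 0) (78, 0) (78, 92) (0, 92)]
2. ⊥bis P8·P0 via (10.06,42.91): [(0, 44.8743) (0, 0) (78, 0) (78, 29.644)]  |A|=2906.2133
3. ⊥bis P8·P1 via (17.56,20.79): [(16.3891, 41.6742) (0, 44.8743) (0, 0) (18.7256, 0)]  |A|=757.9123
4. ⊥bis P8·P2 via (20.725,29.715): [(16.7045, 36.0485) (12.6727, 42.3998) (0, 44.8743) (0, 0) (18.7256, 0)]  |A|=747.573
5. ⊥bis P8·P3 via (27.225,37.06): [(16.7045, 36.0485) (12.6727, 42.3998) (0, 44.8743) (0, 0) (18.7256, 0)]  |A|=747.573
6. ⊥bis P8·P4 via (6.955,27.02): [(17.324, 24.9988) (0, 28.3757) (0, 0) (18.7256, 0)]  |A|=479.8499
7. ⊥bis P8·P5 via (26.135,29.39): [(17.324, 24.9988) (0, 28.3757) (0, 0) (18.7256, 0)]  |A|=479.8499
8. ⊥bis P8·P6 via (9.79,14.475): [(17.5902, 20.2509) (17.324, 24.9988) (0, 28.3757) (0, 7.2257)]  |A|=226.6935
9. ⊥bis P8·P7 via (24.335,22.12): [(17.5902, 20.2509) (17.324, 24.9988) (0, 28.3757) (0, 7.2257)]  |A|=226.6935
10. ⊥bis P8·P9 via (21.975,50.37): [(17.5902, 20.2509) (17.324, 24.9988) (0, 28.3757) (0, 7.2257)]  |A|=226.6935
11. canonical 4-gon: [(17.5902, 20.2509) (17.324, 24.9988) (0, 28.3757) (0, 7.2257)]
12. shoelace: 226.6935

Area of P8's cell: 226.6935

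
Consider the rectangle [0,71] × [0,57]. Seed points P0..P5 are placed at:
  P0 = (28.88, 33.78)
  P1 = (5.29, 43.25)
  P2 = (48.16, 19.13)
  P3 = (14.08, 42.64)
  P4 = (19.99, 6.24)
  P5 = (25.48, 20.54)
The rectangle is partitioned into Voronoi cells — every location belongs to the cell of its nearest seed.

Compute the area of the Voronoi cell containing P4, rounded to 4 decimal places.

1. box [0,71]×[0,57]: [(0, 0) (71, 0) (71, 57) (0, 57)]
2. ⊥bis P4·P0 via (24.435,20.01): [(0, 27.8977) (0, 0) (71, 0) (71, 4.9787)]  |A|=1167.111
3. ⊥bis P4·P1 via (12.64,24.745): [(11.3517, 24.2333) (0, 19.7245) (0, 0) (71, 0) (71, 4.9787)]  |A|=1120.7211
4. ⊥bis P4·P2 via (34.075,12.685): [(31.813, 17.6283) (11.3517, 24.2333) (0, 19.7245) (0, 0) (39.8794, 0)]  |A|=748.8691
5. ⊥bis P4·P3 via (17.035,24.44): [(31.813, 17.6283) (12.8277, 23.7569) (8.3024, 23.0222) (0, 19.7245) (0, 0) (39.8794, 0)]  |A|=747.2489
6. ⊥bis P4·P5 via (22.735,13.39): [(36.1003, 8.2588) (3.0646, 20.9418) (0, 19.7245) (0, 0) (39.8794, 0)]  |A|=560.2501
7. canonical 5-gon: [(36.1003, 8.2588) (3.0646, 20.9418) (0, 19.7245) (0, 0) (39.8794, 0)]
8. shoelace: 560.2501

Area of P4's cell: 560.2501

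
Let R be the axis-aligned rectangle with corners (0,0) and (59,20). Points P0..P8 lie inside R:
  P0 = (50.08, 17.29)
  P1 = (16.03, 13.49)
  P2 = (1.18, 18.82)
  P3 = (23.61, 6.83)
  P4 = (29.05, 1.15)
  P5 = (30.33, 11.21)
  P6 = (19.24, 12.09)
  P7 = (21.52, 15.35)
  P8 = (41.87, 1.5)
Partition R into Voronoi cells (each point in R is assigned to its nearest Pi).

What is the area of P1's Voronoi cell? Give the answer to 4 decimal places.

1. box [0,59]×[0,20]: [(0, 0) (59, 0) (59, 20) (0, 20)]
2. ⊥bis P1·P0 via (33.055,15.39): [(0, 0) (34.7725, 0) (32.5405, 20) (0, 20)]  |A|=673.1305
3. ⊥bis P1·P2 via (8.605,16.155): [(2.8066, 0) (34.7725, 0) (32.5405, 20) (9.9851, 20)]  |A|=545.2139
4. ⊥bis P1·P3 via (19.82,10.16): [(2.8066, 0) (10.8931, 0) (28.4657, 20) (9.9851, 20)]  |A|=265.6718
5. ⊥bis P1·P4 via (22.54,7.32): [(2.8066, 0) (10.8931, 0) (28.4657, 20) (9.9851, 20)]  |A|=265.6718
6. ⊥bis P1·P5 via (23.18,12.35): [(2.8066, 0) (10.8931, 0) (23.4983, 14.3464) (24.3997, 20) (9.9851, 20)]  |A|=254.1781
7. ⊥bis P1·P6 via (17.635,12.79): [(2.8066, 0) (10.8931, 0) (13.2038, 2.6298) (20.7795, 20) (9.9851, 20)]  |A|=198.9168
8. ⊥bis P1·P7 via (18.775,14.42): [(2.8066, 0) (10.8931, 0) (13.2038, 2.6298) (18.5874, 14.9737) (16.8845, 20) (9.9851, 20)]  |A|=189.128
9. ⊥bis P1·P8 via (28.95,7.495): [(2.8066, 0) (10.8931, 0) (13.2038, 2.6298) (18.5874, 14.9737) (16.8845, 20) (9.9851, 20)]  |A|=189.128
10. canonical 6-gon: [(2.8066, 0) (10.8931, 0) (13.2038, 2.6298) (18.5874, 14.9737) (16.8845, 20) (9.9851, 20)]
11. shoelace: 189.128

Area of P1's cell: 189.1280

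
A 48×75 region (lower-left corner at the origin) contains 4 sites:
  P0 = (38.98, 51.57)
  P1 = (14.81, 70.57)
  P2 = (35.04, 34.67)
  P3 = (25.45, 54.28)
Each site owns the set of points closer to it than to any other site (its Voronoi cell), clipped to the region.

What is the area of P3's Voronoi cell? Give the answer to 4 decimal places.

1. box [0,48]×[0,75]: [(0, 0) (48, 0) (48, 75) (0, 75)]
2. ⊥bis P3·P0 via (32.215,52.925): [(0, 0) (21.6144, 0) (36.6365, 75) (0, 75)]  |A|=2184.408
3. ⊥bis P3·P1 via (20.13,62.425): [(0, 49.2769) (0, 0) (21.6144, 0) (36.2232, 72.9365)]  |A|=1680.7202
4. ⊥bis P3·P2 via (30.245,44.475): [(0, 49.2769) (0, 29.6841) (30.5526, 44.6254) (36.2232, 72.9365)]  |A|=744.9814
5. canonical 4-gon: [(0, 49.2769) (0, 29.6841) (30.5526, 44.6254) (36.2232, 72.9365)]
6. shoelace: 744.9814

Area of P3's cell: 744.9814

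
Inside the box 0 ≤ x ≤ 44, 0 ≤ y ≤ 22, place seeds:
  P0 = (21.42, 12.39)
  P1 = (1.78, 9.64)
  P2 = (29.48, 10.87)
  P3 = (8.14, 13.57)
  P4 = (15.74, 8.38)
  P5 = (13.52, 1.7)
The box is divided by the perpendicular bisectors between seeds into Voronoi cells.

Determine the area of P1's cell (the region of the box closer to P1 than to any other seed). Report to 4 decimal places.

Area of P1's cell: 92.3622

1. box [0,44]×[0,22]: [(0, 0) (44, 0) (44, 22) (0, 22)]
2. ⊥bis P1·P0 via (11.6,11.015): [(0, 0) (13.1423, 0) (10.0619, 22) (0, 22)]  |A|=255.2462
3. ⊥bis P1·P2 via (15.63,10.255): [(0, 0) (13.1423, 0) (10.0619, 22) (0, 22)]  |A|=255.2462
4. ⊥bis P1·P3 via (4.96,11.605): [(0, 19.6319) (0, 0) (12.131, 0)]  |A|=119.0772
5. ⊥bis P1·P4 via (8.76,9.01): [(8.4801, 5.9084) (0, 19.6319) (0, 0) (7.9468, 0)]  |A|=106.7161
6. ⊥bis P1·P5 via (7.65,5.67): [(8.1607, 6.4252) (0, 19.6319) (0, 0) (3.8153, 0)]  |A|=92.3622
7. canonical 4-gon: [(8.1607, 6.4252) (0, 19.6319) (0, 0) (3.8153, 0)]
8. shoelace: 92.3622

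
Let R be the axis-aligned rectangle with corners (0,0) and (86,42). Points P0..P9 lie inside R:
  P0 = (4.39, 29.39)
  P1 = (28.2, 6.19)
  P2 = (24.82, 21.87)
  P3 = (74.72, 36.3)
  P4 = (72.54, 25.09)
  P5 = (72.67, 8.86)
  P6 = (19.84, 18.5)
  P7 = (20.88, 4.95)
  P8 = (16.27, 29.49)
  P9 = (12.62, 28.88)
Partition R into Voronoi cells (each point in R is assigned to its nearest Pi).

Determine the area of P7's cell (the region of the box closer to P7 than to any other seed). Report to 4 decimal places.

1. box [0,86]×[0,42]: [(0, 0) (86, 0) (86, 42) (0, 42)]
2. ⊥bis P7·P0 via (12.635,17.17): [(0, 8.645) (0, 0) (86, 0) (86, 42) (49.4358, 42)]  |A|=2787.5343
3. ⊥bis P7·P1 via (24.54,5.57): [(21.5554, 23.1887) (0, 8.645) (0, 0) (25.4836, 0)]  |A|=388.6387
4. ⊥bis P7·P2 via (22.85,13.41): [(23.2268, 13.3223) (11.113, 16.1431) (0, 8.645) (0, 0) (25.4836, 0)]  |A|=331.236
5. ⊥bis P7·P3 via (47.8,20.625): [(23.2268, 13.3223) (11.113, 16.1431) (0, 8.645) (0, 0) (25.4836, 0)]  |A|=331.236
6. ⊥bis P7·P4 via (46.71,15.02): [(23.2268, 13.3223) (11.113, 16.1431) (0, 8.645) (0, 0) (25.4836, 0)]  |A|=331.236
7. ⊥bis P7·P5 via (46.775,6.905): [(23.2268, 13.3223) (11.113, 16.1431) (0, 8.645) (0, 0) (25.4836, 0)]  |A|=331.236
8. ⊥bis P7·P6 via (20.36,11.725): [(23.4571, 11.9627) (2.5375, 10.3571) (0, 8.645) (0, 0) (25.4836, 0)]  |A|=269.6902
9. ⊥bis P7·P8 via (18.575,17.22): [(23.4571, 11.9627) (2.5375, 10.3571) (0, 8.645) (0, 0) (25.4836, 0)]  |A|=269.6902
10. ⊥bis P7·P9 via (16.75,16.915): [(23.4571, 11.9627) (2.5375, 10.3571) (0, 8.645) (0, 0) (25.4836, 0)]  |A|=269.6902
11. canonical 5-gon: [(23.4571, 11.9627) (2.5375, 10.3571) (0, 8.645) (0, 0) (25.4836, 0)]
12. shoelace: 269.6902

Area of P7's cell: 269.6902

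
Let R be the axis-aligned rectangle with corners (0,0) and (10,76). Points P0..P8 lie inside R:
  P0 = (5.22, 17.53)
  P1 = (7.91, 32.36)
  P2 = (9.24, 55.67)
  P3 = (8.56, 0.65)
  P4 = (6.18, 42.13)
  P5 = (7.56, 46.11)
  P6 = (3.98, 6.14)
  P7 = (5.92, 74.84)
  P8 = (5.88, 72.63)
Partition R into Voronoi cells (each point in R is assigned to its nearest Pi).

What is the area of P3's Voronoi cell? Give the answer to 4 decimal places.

Area of P3's cell: 25.3748

1. box [0,10]×[0,76]: [(0, 0) (10, 0) (10, 76) (0, 76)]
2. ⊥bis P3·P0 via (6.89,9.09): [(0, 7.7267) (0, 0) (10, 0) (10, 9.7054)]  |A|=87.1603
3. ⊥bis P3·P1 via (8.235,16.505): [(0, 7.7267) (0, 0) (10, 0) (10, 9.7054)]  |A|=87.1603
4. ⊥bis P3·P2 via (8.9,28.16): [(0, 7.7267) (0, 0) (10, 0) (10, 9.7054)]  |A|=87.1603
5. ⊥bis P3·P4 via (7.37,21.39): [(0, 7.7267) (0, 0) (10, 0) (10, 9.7054)]  |A|=87.1603
6. ⊥bis P3·P5 via (8.06,23.38): [(0, 7.7267) (0, 0) (10, 0) (10, 9.7054)]  |A|=87.1603
7. ⊥bis P3·P6 via (6.27,3.395): [(2.2004, 0) (10, 0) (10, 6.5067)]  |A|=25.3748
8. ⊥bis P3·P7 via (7.24,37.745): [(2.2004, 0) (10, 0) (10, 6.5067)]  |A|=25.3748
9. ⊥bis P3·P8 via (7.22,36.64): [(2.2004, 0) (10, 0) (10, 6.5067)]  |A|=25.3748
10. canonical 3-gon: [(2.2004, 0) (10, 0) (10, 6.5067)]
11. shoelace: 25.3748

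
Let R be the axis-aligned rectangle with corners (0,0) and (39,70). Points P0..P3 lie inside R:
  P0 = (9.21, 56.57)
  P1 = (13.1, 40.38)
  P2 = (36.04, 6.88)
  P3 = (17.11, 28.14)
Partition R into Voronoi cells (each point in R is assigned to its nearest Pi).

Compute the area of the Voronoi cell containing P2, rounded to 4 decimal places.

Area of P2's cell: 458.4613

1. box [0,39]×[0,70]: [(0, 0) (39, 0) (39, 70) (0, 70)]
2. ⊥bis P2·P0 via (22.625,31.725): [(0, 19.5087) (0, 0) (39, 0) (39, 40.5666)]  |A|=1171.4689
3. ⊥bis P2·P1 via (24.57,23.63): [(0, 6.8051) (0, 0) (39, 0) (39, 33.5113)]  |A|=786.1692
4. ⊥bis P2·P3 via (26.575,17.51): [(6.9098, 0) (39, 0) (39, 28.5733)]  |A|=458.4613
5. canonical 3-gon: [(6.9098, 0) (39, 0) (39, 28.5733)]
6. shoelace: 458.4613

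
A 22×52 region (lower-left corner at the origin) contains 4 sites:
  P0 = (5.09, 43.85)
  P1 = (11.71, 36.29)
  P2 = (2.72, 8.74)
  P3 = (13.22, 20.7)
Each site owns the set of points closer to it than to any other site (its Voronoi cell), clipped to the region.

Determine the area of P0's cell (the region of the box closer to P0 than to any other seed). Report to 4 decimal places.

1. box [0,22]×[0,52]: [(0, 0) (22, 0) (22, 52) (0, 52)]
2. ⊥bis P0·P1 via (8.4,40.07): [(0, 32.7144) (22, 51.979) (22, 52) (0, 52)]  |A|=212.3722
3. ⊥bis P0·P2 via (3.905,26.295): [(0, 32.7144) (22, 51.979) (22, 52) (0, 52)]  |A|=212.3722
4. ⊥bis P0·P3 via (9.155,32.275): [(0, 32.7144) (22, 51.979) (22, 52) (0, 52)]  |A|=212.3722
5. canonical 4-gon: [(0, 32.7144) (22, 51.979) (22, 52) (0, 52)]
6. shoelace: 212.3722

Area of P0's cell: 212.3722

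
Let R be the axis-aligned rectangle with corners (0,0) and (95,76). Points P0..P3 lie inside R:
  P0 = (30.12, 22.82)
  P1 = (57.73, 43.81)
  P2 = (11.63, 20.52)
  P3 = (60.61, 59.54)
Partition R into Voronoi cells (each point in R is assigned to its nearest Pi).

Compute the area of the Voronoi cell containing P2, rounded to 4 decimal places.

Area of P2's cell: 1399.2058

1. box [0,95]×[0,76]: [(0, 0) (95, 0) (95, 76) (0, 76)]
2. ⊥bis P2·P0 via (20.875,21.67): [(0, 0) (23.5706, 0) (14.1168, 76) (0, 76)]  |A|=1432.1201
3. ⊥bis P2·P1 via (34.68,32.165): [(0, 0) (23.5706, 0) (14.6337, 71.8444) (12.5343, 76) (0, 76)]  |A|=1428.832
4. ⊥bis P2·P3 via (36.12,40.03): [(0, 0) (23.5706, 0) (15.3477, 66.1045) (7.4644, 76) (0, 76)]  |A|=1399.2058
5. canonical 5-gon: [(0, 0) (23.5706, 0) (15.3477, 66.1045) (7.4644, 76) (0, 76)]
6. shoelace: 1399.2058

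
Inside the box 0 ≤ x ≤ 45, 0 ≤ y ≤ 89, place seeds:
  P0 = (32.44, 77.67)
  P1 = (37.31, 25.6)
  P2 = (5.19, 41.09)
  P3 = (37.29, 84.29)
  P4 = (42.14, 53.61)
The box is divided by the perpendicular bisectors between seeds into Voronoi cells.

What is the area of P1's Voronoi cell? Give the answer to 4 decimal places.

1. box [0,45]×[0,89]: [(0, 0) (45, 0) (45, 89) (0, 89)]
2. ⊥bis P1·P0 via (34.875,51.635): [(0, 48.3732) (0, 0) (45, 0) (45, 52.582)]  |A|=2271.4916
3. ⊥bis P1·P2 via (21.25,33.345): [(29.8435, 51.1644) (5.1692, 0) (45, 0) (45, 52.582)]  |A|=1417.4385
4. ⊥bis P1·P3 via (37.3,54.945): [(29.8435, 51.1644) (5.1692, 0) (45, 0) (45, 52.582)]  |A|=1417.4385
5. ⊥bis P1·P4 via (39.725,39.605): [(25.4555, 42.0656) (5.1692, 0) (45, 0) (45, 38.6954)]  |A|=1215.8926
6. canonical 4-gon: [(25.4555, 42.0656) (5.1692, 0) (45, 0) (45, 38.6954)]
7. shoelace: 1215.8926

Area of P1's cell: 1215.8926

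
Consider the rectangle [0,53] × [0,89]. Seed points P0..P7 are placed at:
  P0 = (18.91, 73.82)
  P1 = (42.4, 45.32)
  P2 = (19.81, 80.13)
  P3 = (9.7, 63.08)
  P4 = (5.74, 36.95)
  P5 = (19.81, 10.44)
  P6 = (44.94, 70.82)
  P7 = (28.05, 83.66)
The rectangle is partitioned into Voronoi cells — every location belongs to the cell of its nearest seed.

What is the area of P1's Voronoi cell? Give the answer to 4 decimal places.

Area of P1's cell: 999.3589

1. box [0,53]×[0,89]: [(0, 0) (53, 0) (53, 89) (0, 89)]
2. ⊥bis P1·P0 via (30.655,59.57): [(0, 34.3038) (0, 0) (53, 0) (53, 77.987)]  |A|=2975.7065
3. ⊥bis P1·P2 via (31.105,62.725): [(46.9907, 73.034) (0, 34.3038) (0, 0) (53, 0) (53, 76.9338)]  |A|=2972.542
4. ⊥bis P1·P3 via (26.05,54.2): [(46.9907, 73.034) (27.5982, 57.0505) (0, 6.2363) (0, 0) (53, 0) (53, 76.9338)]  |A|=2585.2359
5. ⊥bis P1·P4 via (24.07,41.135): [(46.9907, 73.034) (27.5982, 57.0505) (22.5559, 47.7666) (33.4617, 0) (53, 0) (53, 76.9338)]  |A|=1715.7267
6. ⊥bis P1·P5 via (31.105,27.88): [(46.9907, 73.034) (27.5982, 57.0505) (22.5559, 47.7666) (26.4007, 30.9267) (53, 13.6997) (53, 76.9338)]  |A|=1231.3972
7. ⊥bis P1·P6 via (43.67,58.07): [(30.4346, 59.3883) (27.5982, 57.0505) (22.5559, 47.7666) (26.4007, 30.9267) (53, 13.6997) (53, 57.1407)]  |A|=999.3589
8. ⊥bis P1·P7 via (35.225,64.49): [(30.4346, 59.3883) (27.5982, 57.0505) (22.5559, 47.7666) (26.4007, 30.9267) (53, 13.6997) (53, 57.1407)]  |A|=999.3589
9. canonical 6-gon: [(30.4346, 59.3883) (27.5982, 57.0505) (22.5559, 47.7666) (26.4007, 30.9267) (53, 13.6997) (53, 57.1407)]
10. shoelace: 999.3589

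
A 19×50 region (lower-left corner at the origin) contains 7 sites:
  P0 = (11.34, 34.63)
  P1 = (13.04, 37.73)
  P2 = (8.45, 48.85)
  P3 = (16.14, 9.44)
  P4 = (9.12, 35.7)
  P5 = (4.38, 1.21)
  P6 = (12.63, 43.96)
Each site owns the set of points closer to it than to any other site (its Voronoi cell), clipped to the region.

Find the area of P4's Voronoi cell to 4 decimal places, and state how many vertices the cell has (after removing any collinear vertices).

1. box [0,19]×[0,50]: [(0, 0) (19, 0) (19, 50) (0, 50)]
2. ⊥bis P4·P0 via (10.23,35.165): [(0, 13.9401) (17.3802, 50) (0, 50)]  |A|=313.3638
3. ⊥bis P4·P1 via (11.08,36.715): [(0, 13.9401) (11.0267, 36.8179) (4.2003, 50) (0, 50)]  |A|=226.4945
4. ⊥bis P4·P2 via (8.785,42.275): [(0, 41.8274) (0, 13.9401) (11.0267, 36.8179) (8.2157, 42.246)]  |A|=176.6381
5. ⊥bis P4·P3 via (12.63,22.57): [(0, 41.8274) (0, 19.1937) (2.9066, 19.9707) (11.0267, 36.8179) (8.2157, 42.246)]  |A|=169.0031
6. ⊥bis P4·P5 via (6.75,18.455): [(0, 41.8274) (0, 19.3827) (0.4669, 19.3185) (2.9066, 19.9707) (11.0267, 36.8179) (8.2157, 42.246)]  |A|=168.959
7. ⊥bis P4·P6 via (10.875,39.83): [(5.5135, 42.1083) (0, 41.8274) (0, 19.3827) (0.4669, 19.3185) (2.9066, 19.9707) (11.0267, 36.8179) (9.0696, 40.5972)]  |A|=166.6725
8. canonical 7-gon: [(5.5135, 42.1083) (0, 41.8274) (0, 19.3827) (0.4669, 19.3185) (2.9066, 19.9707) (11.0267, 36.8179) (9.0696, 40.5972)]
9. shoelace: 166.6725

Area of P4's cell: 166.6725 (7 vertices)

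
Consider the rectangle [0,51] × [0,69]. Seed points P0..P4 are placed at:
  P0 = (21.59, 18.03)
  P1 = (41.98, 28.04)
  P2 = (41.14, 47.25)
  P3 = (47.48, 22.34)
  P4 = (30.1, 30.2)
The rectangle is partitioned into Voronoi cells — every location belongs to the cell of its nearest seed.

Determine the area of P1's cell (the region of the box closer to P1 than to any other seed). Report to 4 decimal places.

1. box [0,51]×[0,69]: [(0, 0) (51, 0) (51, 69) (0, 69)]
2. ⊥bis P1·P0 via (31.785,23.035): [(43.0935, 0) (51, 0) (51, 69) (9.2195, 69)]  |A|=1714.1999
3. ⊥bis P1·P2 via (41.56,37.645): [(24.9687, 36.9195) (43.0935, 0) (51, 0) (51, 38.0578)]  |A|=641.2984
4. ⊥bis P1·P3 via (44.73,25.19): [(24.9687, 36.9195) (35.2281, 16.0215) (51, 31.24) (51, 38.0578)]  |A|=331.6045
5. ⊥bis P1·P4 via (36.04,29.12): [(37.5582, 37.47) (34.0827, 18.3547) (35.2281, 16.0215) (51, 31.24) (51, 38.0578)]  |A|=212.2355
6. canonical 5-gon: [(37.5582, 37.47) (34.0827, 18.3547) (35.2281, 16.0215) (51, 31.24) (51, 38.0578)]
7. shoelace: 212.2355

Area of P1's cell: 212.2355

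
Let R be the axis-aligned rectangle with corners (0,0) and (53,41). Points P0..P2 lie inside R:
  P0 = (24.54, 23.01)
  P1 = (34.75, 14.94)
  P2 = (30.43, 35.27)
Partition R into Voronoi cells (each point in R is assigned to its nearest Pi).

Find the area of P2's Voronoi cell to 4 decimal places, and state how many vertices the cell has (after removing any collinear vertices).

1. box [0,53]×[0,41]: [(0, 0) (53, 0) (53, 41) (0, 41)]
2. ⊥bis P2·P0 via (27.485,29.14): [(53, 16.882) (53, 41) (2.7985, 41)]  |A|=605.3807
3. ⊥bis P2·P1 via (32.59,25.105): [(34.8737, 25.5903) (53, 29.442) (53, 41) (2.7985, 41)]  |A|=491.5475
4. canonical 4-gon: [(34.8737, 25.5903) (53, 29.442) (53, 41) (2.7985, 41)]
5. shoelace: 491.5475

Area of P2's cell: 491.5475 (4 vertices)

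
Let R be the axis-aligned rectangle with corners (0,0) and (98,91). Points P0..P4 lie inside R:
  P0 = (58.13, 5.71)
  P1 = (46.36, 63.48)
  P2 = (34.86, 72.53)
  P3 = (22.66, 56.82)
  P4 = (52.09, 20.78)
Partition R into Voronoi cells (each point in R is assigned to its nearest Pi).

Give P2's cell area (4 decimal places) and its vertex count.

Area of P2's cell: 972.1164 (4 vertices)

1. box [0,98]×[0,91]: [(0, 0) (98, 0) (98, 91) (0, 91)]
2. ⊥bis P2·P0 via (46.495,39.12): [(0, 22.9282) (98, 57.0566) (98, 91) (0, 91)]  |A|=4998.7483
3. ⊥bis P2·P1 via (40.61,68.005): [(0, 22.9282) (7.0756, 25.3922) (58.7061, 91) (0, 91)]  |A|=2166.6116
4. ⊥bis P2·P3 via (28.76,64.675): [(0, 87.0093) (34.4885, 60.2264) (58.7061, 91) (0, 91)]  |A|=972.1164
5. ⊥bis P2·P4 via (43.475,46.655): [(0, 87.0093) (34.4885, 60.2264) (58.7061, 91) (0, 91)]  |A|=972.1164
6. canonical 4-gon: [(0, 87.0093) (34.4885, 60.2264) (58.7061, 91) (0, 91)]
7. shoelace: 972.1164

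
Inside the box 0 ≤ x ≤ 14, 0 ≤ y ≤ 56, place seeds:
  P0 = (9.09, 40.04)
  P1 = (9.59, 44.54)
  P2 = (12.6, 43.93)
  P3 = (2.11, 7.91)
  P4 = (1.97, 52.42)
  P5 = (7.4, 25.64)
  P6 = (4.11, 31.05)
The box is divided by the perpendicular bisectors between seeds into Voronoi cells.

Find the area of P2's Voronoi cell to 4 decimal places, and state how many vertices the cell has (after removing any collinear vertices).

1. box [0,14]×[0,56]: [(0, 0) (14, 0) (14, 56) (0, 56)]
2. ⊥bis P2·P0 via (10.845,41.985): [(0, 51.7706) (14, 39.1382) (14, 56) (0, 56)]  |A|=147.6385
3. ⊥bis P2·P1 via (11.095,44.235): [(10.6709, 42.1421) (14, 39.1382) (14, 56) (13.4793, 56)]  |A|=31.6757
4. ⊥bis P2·P3 via (7.355,25.92): [(10.6709, 42.1421) (14, 39.1382) (14, 56) (13.4793, 56)]  |A|=31.6757
5. ⊥bis P2·P4 via (7.285,48.175): [(13.4604, 55.907) (10.6709, 42.1421) (14, 39.1382) (14, 56) (13.5347, 56)]  |A|=31.6732
6. ⊥bis P2·P5 via (10,34.785): [(13.4604, 55.907) (10.6709, 42.1421) (14, 39.1382) (14, 56) (13.5347, 56)]  |A|=31.6732
7. ⊥bis P2·P6 via (8.355,37.49): [(13.4604, 55.907) (10.6709, 42.1421) (14, 39.1382) (14, 56) (13.5347, 56)]  |A|=31.6732
8. canonical 5-gon: [(13.4604, 55.907) (10.6709, 42.1421) (14, 39.1382) (14, 56) (13.5347, 56)]
9. shoelace: 31.6732

Area of P2's cell: 31.6732 (5 vertices)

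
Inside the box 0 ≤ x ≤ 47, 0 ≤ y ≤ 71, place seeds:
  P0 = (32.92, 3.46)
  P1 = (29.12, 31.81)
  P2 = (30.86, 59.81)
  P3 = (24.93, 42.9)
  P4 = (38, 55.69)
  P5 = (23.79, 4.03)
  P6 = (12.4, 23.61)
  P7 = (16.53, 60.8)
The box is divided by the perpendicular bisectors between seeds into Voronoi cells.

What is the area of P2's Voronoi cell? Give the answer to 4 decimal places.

1. box [0,47]×[0,71]: [(0, 0) (47, 0) (47, 71) (0, 71)]
2. ⊥bis P2·P0 via (31.89,31.635): [(0, 30.4692) (47, 32.1874) (47, 71) (0, 71)]  |A|=1864.5706
3. ⊥bis P2·P1 via (29.99,45.81): [(0, 47.6737) (47, 44.7529) (47, 71) (0, 71)]  |A|=1164.9746
4. ⊥bis P2·P3 via (27.895,51.355): [(0, 61.1372) (46.6614, 44.774) (47, 44.7529) (47, 71) (0, 71)]  |A|=850.8602
5. ⊥bis P2·P4 via (34.43,57.75): [(0, 61.1372) (30.2611, 50.5253) (42.0757, 71) (0, 71)]  |A|=579.9734
6. ⊥bis P2·P5 via (27.325,31.92): [(0, 61.1372) (30.2611, 50.5253) (42.0757, 71) (0, 71)]  |A|=579.9734
7. ⊥bis P2·P6 via (21.63,41.71): [(0, 61.1372) (30.2611, 50.5253) (42.0757, 71) (0, 71)]  |A|=579.9734
8. ⊥bis P2·P7 via (23.695,60.305): [(23.1907, 53.0047) (30.2611, 50.5253) (42.0757, 71) (24.4339, 71)]  |A|=245.7641
9. canonical 4-gon: [(23.1907, 53.0047) (30.2611, 50.5253) (42.0757, 71) (24.4339, 71)]
10. shoelace: 245.7641

Area of P2's cell: 245.7641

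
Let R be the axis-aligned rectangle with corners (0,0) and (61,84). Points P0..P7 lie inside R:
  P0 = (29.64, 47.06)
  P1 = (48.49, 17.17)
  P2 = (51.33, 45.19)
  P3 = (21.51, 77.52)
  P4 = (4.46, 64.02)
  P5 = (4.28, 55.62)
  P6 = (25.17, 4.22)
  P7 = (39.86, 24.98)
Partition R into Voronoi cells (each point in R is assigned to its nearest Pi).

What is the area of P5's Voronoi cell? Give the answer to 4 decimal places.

Area of P5's cell: 477.6554

1. box [0,61]×[0,84]: [(0, 0) (61, 0) (61, 84) (0, 84)]
2. ⊥bis P5·P0 via (16.96,51.34): [(0, 1.094) (27.984, 84) (0, 84)]  |A|=1160.0221
3. ⊥bis P5·P1 via (26.385,36.395): [(0, 6.0574) (2.7379, 9.2055) (27.984, 84) (0, 84)]  |A|=1153.2273
4. ⊥bis P5·P2 via (27.805,50.405): [(0, 6.0574) (2.7379, 9.2055) (27.984, 84) (0, 84)]  |A|=1153.2273
5. ⊥bis P5·P3 via (12.895,66.57): [(0, 76.7152) (0, 6.0574) (2.7379, 9.2055) (20.169, 60.8471)]  |A|=755.8084
6. ⊥bis P5·P4 via (4.37,59.82): [(0, 59.9136) (0, 6.0574) (2.7379, 9.2055) (19.7114, 59.4913)]  |A|=572.913
7. ⊥bis P5·P6 via (14.725,29.92): [(0, 59.9136) (0, 23.9355) (8.9357, 27.5671) (19.7114, 59.4913)]  |A|=477.6554
8. ⊥bis P5·P7 via (22.07,40.3): [(0, 59.9136) (0, 23.9355) (8.9357, 27.5671) (19.7114, 59.4913)]  |A|=477.6554
9. canonical 4-gon: [(0, 59.9136) (0, 23.9355) (8.9357, 27.5671) (19.7114, 59.4913)]
10. shoelace: 477.6554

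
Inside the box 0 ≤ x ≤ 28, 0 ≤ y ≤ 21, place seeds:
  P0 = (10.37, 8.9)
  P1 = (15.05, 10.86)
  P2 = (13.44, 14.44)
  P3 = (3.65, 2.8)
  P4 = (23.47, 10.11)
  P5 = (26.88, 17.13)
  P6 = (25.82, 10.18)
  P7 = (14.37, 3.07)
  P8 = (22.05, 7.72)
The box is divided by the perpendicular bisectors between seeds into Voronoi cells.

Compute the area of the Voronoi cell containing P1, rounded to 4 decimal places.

1. box [0,28]×[0,21]: [(0, 0) (28, 0) (28, 21) (0, 21)]
2. ⊥bis P1·P0 via (12.71,9.88): [(16.8478, 0) (28, 0) (28, 21) (8.0529, 21)]  |A|=326.5428
3. ⊥bis P1·P2 via (14.245,12.65): [(11.9771, 11.6301) (16.8478, 0) (28, 0) (28, 18.8359)]  |A|=215.7538
4. ⊥bis P1·P3 via (9.35,6.83): [(11.9771, 11.6301) (16.8478, 0) (28, 0) (28, 18.8359)]  |A|=215.7538
5. ⊥bis P1·P4 via (19.26,10.485): [(19.6702, 15.0898) (11.9771, 11.6301) (16.8478, 0) (18.3261, 0)]  |A|=64.3149
6. ⊥bis P1·P5 via (20.965,13.995): [(19.6702, 15.0898) (11.9771, 11.6301) (16.8478, 0) (18.3261, 0)]  |A|=64.3149
7. ⊥bis P1·P6 via (20.435,10.52): [(19.6702, 15.0898) (11.9771, 11.6301) (16.8478, 0) (18.3261, 0)]  |A|=64.3149
8. ⊥bis P1·P7 via (14.71,6.965): [(18.9138, 6.598) (19.6702, 15.0898) (11.9771, 11.6301) (13.9012, 7.0356)]  |A|=42.4495
9. ⊥bis P1·P8 via (18.55,9.29): [(17.4017, 6.73) (19.3031, 10.9689) (19.6702, 15.0898) (11.9771, 11.6301) (13.9012, 7.0356)]  |A|=39.1192
10. canonical 5-gon: [(17.4017, 6.73) (19.3031, 10.9689) (19.6702, 15.0898) (11.9771, 11.6301) (13.9012, 7.0356)]
11. shoelace: 39.1192

Area of P1's cell: 39.1192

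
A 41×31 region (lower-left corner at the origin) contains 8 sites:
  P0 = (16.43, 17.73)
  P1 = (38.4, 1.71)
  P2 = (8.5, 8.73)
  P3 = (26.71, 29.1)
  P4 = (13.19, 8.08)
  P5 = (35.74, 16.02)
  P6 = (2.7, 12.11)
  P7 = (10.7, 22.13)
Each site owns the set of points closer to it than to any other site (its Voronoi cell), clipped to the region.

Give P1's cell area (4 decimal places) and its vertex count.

Area of P1's cell: 126.9741 (4 vertices)

1. box [0,41]×[0,31]: [(0, 0) (41, 0) (41, 31) (0, 31)]
2. ⊥bis P1·P0 via (27.415,9.72): [(20.3274, 0) (41, 0) (41, 28.3506)]  |A|=293.0403
3. ⊥bis P1·P2 via (23.45,5.22): [(23.1253, 3.8371) (22.2244, 0) (41, 0) (41, 28.3506)]  |A|=289.4008
4. ⊥bis P1·P3 via (32.555,15.405): [(31.111, 14.7887) (23.1253, 3.8371) (22.2244, 0) (41, 0) (41, 19.0093)]  |A|=243.2126
5. ⊥bis P1·P4 via (25.795,4.895): [(31.111, 14.7887) (26.8016, 8.8788) (24.5581, 0) (41, 0) (41, 19.0093)]  |A|=228.0702
6. ⊥bis P1·P5 via (37.07,8.865): [(26.2919, 6.8615) (24.5581, 0) (41, 0) (41, 9.5955)]  |A|=126.9741
7. ⊥bis P1·P6 via (20.55,6.91): [(26.2919, 6.8615) (24.5581, 0) (41, 0) (41, 9.5955)]  |A|=126.9741
8. ⊥bis P1·P7 via (24.55,11.92): [(26.2919, 6.8615) (24.5581, 0) (41, 0) (41, 9.5955)]  |A|=126.9741
9. canonical 4-gon: [(26.2919, 6.8615) (24.5581, 0) (41, 0) (41, 9.5955)]
10. shoelace: 126.9741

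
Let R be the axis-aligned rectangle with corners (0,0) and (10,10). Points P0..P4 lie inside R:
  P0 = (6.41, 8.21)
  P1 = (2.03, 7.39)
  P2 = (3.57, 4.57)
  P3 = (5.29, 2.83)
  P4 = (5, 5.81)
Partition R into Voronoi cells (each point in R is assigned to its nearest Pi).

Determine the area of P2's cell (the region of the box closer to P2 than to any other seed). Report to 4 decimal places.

1. box [0,10]×[0,10]: [(0, 0) (10, 0) (10, 10) (0, 10)]
2. ⊥bis P2·P0 via (4.99,6.39): [(0, 0) (10, 0) (10, 2.4811) (0.3631, 10) (0, 10)]  |A|=63.7705
3. ⊥bis P2·P1 via (2.8,5.98): [(0, 4.4509) (0, 0) (10, 0) (10, 2.4811) (4.3974, 6.8523)]  |A|=50.9983
4. ⊥bis P2·P3 via (4.43,3.7): [(0, 4.4509) (0, 0) (0.687, 0) (6.1979, 5.4476) (4.3974, 6.8523)]  |A|=20.9149
5. ⊥bis P2·P4 via (4.285,5.19): [(3.3429, 6.2765) (0, 4.4509) (0, 0) (0.687, 0) (5.0476, 4.3105)]  |A|=17.5559
6. canonical 5-gon: [(3.3429, 6.2765) (0, 4.4509) (0, 0) (0.687, 0) (5.0476, 4.3105)]
7. shoelace: 17.5559

Area of P2's cell: 17.5559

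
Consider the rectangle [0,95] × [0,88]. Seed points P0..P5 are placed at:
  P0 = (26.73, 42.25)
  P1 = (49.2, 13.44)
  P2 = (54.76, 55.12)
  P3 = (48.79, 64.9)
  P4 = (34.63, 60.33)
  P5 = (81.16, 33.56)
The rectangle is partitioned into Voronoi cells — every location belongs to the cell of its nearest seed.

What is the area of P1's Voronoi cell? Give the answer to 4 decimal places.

1. box [0,95]×[0,88]: [(0, 0) (95, 0) (95, 88) (0, 88)]
2. ⊥bis P1·P0 via (37.965,27.845): [(2.2634, 0) (95, 0) (95, 72.3287)]  |A|=3353.7597
3. ⊥bis P1·P2 via (51.98,34.28): [(47.0576, 34.9366) (2.2634, 0) (95, 0) (95, 28.5412)]  |A|=2304.1205
4. ⊥bis P1·P3 via (48.995,39.17): [(47.0576, 34.9366) (2.2634, 0) (95, 0) (95, 28.5412)]  |A|=2304.1205
5. ⊥bis P1·P4 via (41.915,36.885): [(47.0576, 34.9366) (2.2634, 0) (95, 0) (95, 28.5412)]  |A|=2304.1205
6. ⊥bis P1·P5 via (65.18,23.5): [(58.9816, 33.346) (47.0576, 34.9366) (2.2634, 0) (79.9741, 0)]  |A|=1539.5885
7. canonical 4-gon: [(58.9816, 33.346) (47.0576, 34.9366) (2.2634, 0) (79.9741, 0)]
8. shoelace: 1539.5885

Area of P1's cell: 1539.5885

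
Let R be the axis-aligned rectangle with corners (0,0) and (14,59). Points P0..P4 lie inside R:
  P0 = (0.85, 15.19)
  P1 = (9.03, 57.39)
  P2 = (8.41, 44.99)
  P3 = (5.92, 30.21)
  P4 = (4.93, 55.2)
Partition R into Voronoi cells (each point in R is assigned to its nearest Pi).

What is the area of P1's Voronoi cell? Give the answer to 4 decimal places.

Area of P1's cell: 50.4921

1. box [0,14]×[0,59]: [(0, 0) (14, 0) (14, 59) (0, 59)]
2. ⊥bis P1·P0 via (4.94,36.29): [(0, 37.2476) (14, 34.5338) (14, 59) (0, 59)]  |A|=323.5303
3. ⊥bis P1·P2 via (8.72,51.19): [(0, 51.626) (14, 50.926) (14, 59) (0, 59)]  |A|=108.136
4. ⊥bis P1·P3 via (7.475,43.8): [(0, 51.626) (14, 50.926) (14, 59) (0, 59)]  |A|=108.136
5. ⊥bis P1·P4 via (6.98,56.295): [(9.7339, 51.1393) (14, 50.926) (14, 59) (5.5351, 59)]  |A|=50.4921
6. canonical 4-gon: [(9.7339, 51.1393) (14, 50.926) (14, 59) (5.5351, 59)]
7. shoelace: 50.4921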